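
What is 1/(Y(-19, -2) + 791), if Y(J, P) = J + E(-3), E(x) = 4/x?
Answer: 3/2312 ≈ 0.0012976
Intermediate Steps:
Y(J, P) = -4/3 + J (Y(J, P) = J + 4/(-3) = J + 4*(-1/3) = J - 4/3 = -4/3 + J)
1/(Y(-19, -2) + 791) = 1/((-4/3 - 19) + 791) = 1/(-61/3 + 791) = 1/(2312/3) = 3/2312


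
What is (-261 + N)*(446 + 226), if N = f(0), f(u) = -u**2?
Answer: -175392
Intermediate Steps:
N = 0 (N = -1*0**2 = -1*0 = 0)
(-261 + N)*(446 + 226) = (-261 + 0)*(446 + 226) = -261*672 = -175392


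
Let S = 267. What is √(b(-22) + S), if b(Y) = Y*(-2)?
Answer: √311 ≈ 17.635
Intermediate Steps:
b(Y) = -2*Y
√(b(-22) + S) = √(-2*(-22) + 267) = √(44 + 267) = √311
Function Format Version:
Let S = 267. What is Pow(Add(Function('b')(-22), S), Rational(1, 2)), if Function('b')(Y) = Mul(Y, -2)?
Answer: Pow(311, Rational(1, 2)) ≈ 17.635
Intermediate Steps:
Function('b')(Y) = Mul(-2, Y)
Pow(Add(Function('b')(-22), S), Rational(1, 2)) = Pow(Add(Mul(-2, -22), 267), Rational(1, 2)) = Pow(Add(44, 267), Rational(1, 2)) = Pow(311, Rational(1, 2))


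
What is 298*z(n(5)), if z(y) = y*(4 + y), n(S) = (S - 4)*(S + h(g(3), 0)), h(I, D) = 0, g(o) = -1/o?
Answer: 13410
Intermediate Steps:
n(S) = S*(-4 + S) (n(S) = (S - 4)*(S + 0) = (-4 + S)*S = S*(-4 + S))
298*z(n(5)) = 298*((5*(-4 + 5))*(4 + 5*(-4 + 5))) = 298*((5*1)*(4 + 5*1)) = 298*(5*(4 + 5)) = 298*(5*9) = 298*45 = 13410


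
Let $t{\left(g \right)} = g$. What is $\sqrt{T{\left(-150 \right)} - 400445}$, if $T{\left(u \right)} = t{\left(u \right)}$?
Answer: $i \sqrt{400595} \approx 632.93 i$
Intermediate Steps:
$T{\left(u \right)} = u$
$\sqrt{T{\left(-150 \right)} - 400445} = \sqrt{-150 - 400445} = \sqrt{-400595} = i \sqrt{400595}$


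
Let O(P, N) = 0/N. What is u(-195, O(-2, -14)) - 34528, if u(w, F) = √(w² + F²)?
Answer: -34333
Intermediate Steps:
O(P, N) = 0
u(w, F) = √(F² + w²)
u(-195, O(-2, -14)) - 34528 = √(0² + (-195)²) - 34528 = √(0 + 38025) - 34528 = √38025 - 34528 = 195 - 34528 = -34333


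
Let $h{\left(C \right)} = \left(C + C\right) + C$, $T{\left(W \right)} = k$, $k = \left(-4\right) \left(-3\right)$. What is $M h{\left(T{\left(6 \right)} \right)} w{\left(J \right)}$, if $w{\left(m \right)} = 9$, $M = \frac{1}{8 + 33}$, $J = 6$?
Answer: $\frac{324}{41} \approx 7.9024$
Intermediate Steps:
$M = \frac{1}{41} \approx 0.02439$
$k = 12$
$T{\left(W \right)} = 12$
$h{\left(C \right)} = 3 C$ ($h{\left(C \right)} = 2 C + C = 3 C$)
$M h{\left(T{\left(6 \right)} \right)} w{\left(J \right)} = \frac{3 \cdot 12}{41} \cdot 9 = \frac{1}{41} \cdot 36 \cdot 9 = \frac{36}{41} \cdot 9 = \frac{324}{41}$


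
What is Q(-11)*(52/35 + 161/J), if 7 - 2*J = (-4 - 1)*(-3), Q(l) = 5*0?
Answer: 0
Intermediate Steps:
Q(l) = 0
J = -4 (J = 7/2 - (-4 - 1)*(-3)/2 = 7/2 - (-5)*(-3)/2 = 7/2 - 1/2*15 = 7/2 - 15/2 = -4)
Q(-11)*(52/35 + 161/J) = 0*(52/35 + 161/(-4)) = 0*(52*(1/35) + 161*(-1/4)) = 0*(52/35 - 161/4) = 0*(-5427/140) = 0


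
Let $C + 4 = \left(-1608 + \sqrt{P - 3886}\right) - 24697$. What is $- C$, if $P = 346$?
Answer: $26309 - 2 i \sqrt{885} \approx 26309.0 - 59.498 i$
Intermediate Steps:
$C = -26309 + 2 i \sqrt{885}$ ($C = -4 - \left(26305 - \sqrt{346 - 3886}\right) = -4 - \left(26305 - 2 i \sqrt{885}\right) = -26309 + 2 i \sqrt{885} \approx -26309.0 + 59.498 i$)
$- C = - (-26309 + 2 i \sqrt{885}) = 26309 - 2 i \sqrt{885}$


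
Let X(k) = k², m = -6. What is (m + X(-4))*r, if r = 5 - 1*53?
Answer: -480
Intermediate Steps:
r = -48 (r = 5 - 53 = -48)
(m + X(-4))*r = (-6 + (-4)²)*(-48) = (-6 + 16)*(-48) = 10*(-48) = -480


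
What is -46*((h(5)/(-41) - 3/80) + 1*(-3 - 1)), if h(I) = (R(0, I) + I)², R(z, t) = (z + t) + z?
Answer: 488589/1640 ≈ 297.92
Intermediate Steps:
R(z, t) = t + 2*z (R(z, t) = (t + z) + z = t + 2*z)
h(I) = 4*I² (h(I) = ((I + 2*0) + I)² = ((I + 0) + I)² = (I + I)² = (2*I)² = 4*I²)
-46*((h(5)/(-41) - 3/80) + 1*(-3 - 1)) = -46*(((4*5²)/(-41) - 3/80) + 1*(-3 - 1)) = -46*(((4*25)*(-1/41) - 3*1/80) + 1*(-4)) = -46*((100*(-1/41) - 3/80) - 4) = -46*((-100/41 - 3/80) - 4) = -46*(-8123/3280 - 4) = -46*(-21243/3280) = 488589/1640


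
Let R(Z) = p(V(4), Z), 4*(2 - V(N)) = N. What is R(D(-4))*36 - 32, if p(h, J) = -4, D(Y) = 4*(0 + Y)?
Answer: -176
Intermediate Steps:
D(Y) = 4*Y
V(N) = 2 - N/4
R(Z) = -4
R(D(-4))*36 - 32 = -4*36 - 32 = -144 - 32 = -176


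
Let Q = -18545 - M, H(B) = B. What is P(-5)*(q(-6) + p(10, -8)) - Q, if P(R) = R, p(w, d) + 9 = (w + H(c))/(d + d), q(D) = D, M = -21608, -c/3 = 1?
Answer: -47773/16 ≈ -2985.8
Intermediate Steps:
c = -3 (c = -3*1 = -3)
p(w, d) = -9 + (-3 + w)/(2*d) (p(w, d) = -9 + (w - 3)/(d + d) = -9 + (-3 + w)/((2*d)) = -9 + (-3 + w)*(1/(2*d)) = -9 + (-3 + w)/(2*d))
Q = 3063 (Q = -18545 - 1*(-21608) = -18545 + 21608 = 3063)
P(-5)*(q(-6) + p(10, -8)) - Q = -5*(-6 + (1/2)*(-3 + 10 - 18*(-8))/(-8)) - 1*3063 = -5*(-6 + (1/2)*(-1/8)*(-3 + 10 + 144)) - 3063 = -5*(-6 + (1/2)*(-1/8)*151) - 3063 = -5*(-6 - 151/16) - 3063 = -5*(-247/16) - 3063 = 1235/16 - 3063 = -47773/16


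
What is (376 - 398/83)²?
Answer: 949256100/6889 ≈ 1.3779e+5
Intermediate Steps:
(376 - 398/83)² = (30810/83)² = 949256100/6889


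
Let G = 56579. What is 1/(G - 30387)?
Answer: 1/26192 ≈ 3.8180e-5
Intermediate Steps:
1/(G - 30387) = 1/(56579 - 30387) = 1/26192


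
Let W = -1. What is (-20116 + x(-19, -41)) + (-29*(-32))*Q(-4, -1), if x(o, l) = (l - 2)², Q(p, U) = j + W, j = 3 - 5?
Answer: -21051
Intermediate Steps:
j = -2
Q(p, U) = -3 (Q(p, U) = -2 - 1 = -3)
x(o, l) = (-2 + l)²
(-20116 + x(-19, -41)) + (-29*(-32))*Q(-4, -1) = (-20116 + (-2 - 41)²) - 29*(-32)*(-3) = (-20116 + (-43)²) + 928*(-3) = (-20116 + 1849) - 2784 = -18267 - 2784 = -21051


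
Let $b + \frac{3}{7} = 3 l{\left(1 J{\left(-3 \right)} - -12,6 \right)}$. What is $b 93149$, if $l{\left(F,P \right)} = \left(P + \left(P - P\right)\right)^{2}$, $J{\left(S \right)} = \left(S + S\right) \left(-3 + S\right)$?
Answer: $10020171$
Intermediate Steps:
$J{\left(S \right)} = 2 S \left(-3 + S\right)$
$l{\left(F,P \right)} = P^{2}$ ($l{\left(F,P \right)} = \left(P + 0\right)^{2} = P^{2}$)
$b = \frac{753}{7}$ ($b = - \frac{3}{7} + 3 \cdot 6^{2} = - \frac{3}{7} + 3 \cdot 36 = - \frac{3}{7} + 108 = \frac{753}{7} \approx 107.57$)
$b 93149 = \frac{753}{7} \cdot 93149 = 10020171$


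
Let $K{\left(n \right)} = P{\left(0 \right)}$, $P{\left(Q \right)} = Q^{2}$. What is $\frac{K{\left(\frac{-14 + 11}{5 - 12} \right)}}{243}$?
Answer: $0$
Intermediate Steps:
$K{\left(n \right)} = 0$ ($K{\left(n \right)} = 0^{2} = 0$)
$\frac{K{\left(\frac{-14 + 11}{5 - 12} \right)}}{243} = \frac{0}{243} = 0 \cdot \frac{1}{243} = 0$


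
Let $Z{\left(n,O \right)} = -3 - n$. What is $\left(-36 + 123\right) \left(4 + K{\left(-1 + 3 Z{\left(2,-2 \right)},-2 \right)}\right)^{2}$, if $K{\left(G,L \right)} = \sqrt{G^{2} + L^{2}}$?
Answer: $24012 + 1392 \sqrt{65} \approx 35235.0$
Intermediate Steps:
$\left(-36 + 123\right) \left(4 + K{\left(-1 + 3 Z{\left(2,-2 \right)},-2 \right)}\right)^{2} = \left(-36 + 123\right) \left(4 + \sqrt{\left(-1 + 3 \left(-3 - 2\right)\right)^{2} + \left(-2\right)^{2}}\right)^{2} = 87 \left(4 + \sqrt{\left(-1 + 3 \left(-3 - 2\right)\right)^{2} + 4}\right)^{2} = 87 \left(4 + \sqrt{\left(-1 + 3 \left(-5\right)\right)^{2} + 4}\right)^{2} = 87 \left(4 + \sqrt{\left(-1 - 15\right)^{2} + 4}\right)^{2} = 87 \left(4 + \sqrt{\left(-16\right)^{2} + 4}\right)^{2} = 87 \left(4 + \sqrt{256 + 4}\right)^{2} = 87 \left(4 + \sqrt{260}\right)^{2} = 87 \left(4 + 2 \sqrt{65}\right)^{2}$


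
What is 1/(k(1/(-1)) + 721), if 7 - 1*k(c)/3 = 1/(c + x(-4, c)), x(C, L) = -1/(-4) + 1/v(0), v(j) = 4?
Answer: 1/748 ≈ 0.0013369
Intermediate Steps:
x(C, L) = ½ (x(C, L) = -1/(-4) + 1/4 = -1*(-¼) + 1*(¼) = ¼ + ¼ = ½)
k(c) = 21 - 3/(½ + c) (k(c) = 21 - 3/(c + ½) = 21 - 3/(½ + c))
1/(k(1/(-1)) + 721) = 1/(3*(5 + 14/(-1))/(1 + 2/(-1)) + 721) = 1/(3*(5 + 14*(-1))/(1 + 2*(-1)) + 721) = 1/(3*(5 - 14)/(1 - 2) + 721) = 1/(3*(-9)/(-1) + 721) = 1/(3*(-1)*(-9) + 721) = 1/(27 + 721) = 1/748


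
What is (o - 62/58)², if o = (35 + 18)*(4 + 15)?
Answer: 851005584/841 ≈ 1.0119e+6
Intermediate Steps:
o = 1007 (o = 53*19 = 1007)
(o - 62/58)² = (1007 - 62/58)² = (1007 - 1*31/29)² = (1007 - 31/29)² = (29172/29)² = 851005584/841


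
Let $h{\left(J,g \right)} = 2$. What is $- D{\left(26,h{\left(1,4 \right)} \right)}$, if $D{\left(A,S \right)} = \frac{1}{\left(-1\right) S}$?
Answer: $\frac{1}{2} \approx 0.5$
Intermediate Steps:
$D{\left(A,S \right)} = - \frac{1}{S}$
$- D{\left(26,h{\left(1,4 \right)} \right)} = - \frac{-1}{2} = \left(-1\right) \left(- \frac{1}{2}\right) = \frac{1}{2}$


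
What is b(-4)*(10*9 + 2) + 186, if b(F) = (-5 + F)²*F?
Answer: -29622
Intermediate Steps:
b(F) = F*(-5 + F)²
b(-4)*(10*9 + 2) + 186 = (-4*(-5 - 4)²)*(10*9 + 2) + 186 = (-4*(-9)²)*(90 + 2) + 186 = -4*81*92 + 186 = -324*92 + 186 = -29808 + 186 = -29622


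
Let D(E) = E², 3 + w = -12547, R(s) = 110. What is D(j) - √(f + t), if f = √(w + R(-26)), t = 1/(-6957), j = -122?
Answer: 14884 - √(-773 + 10755522*I*√3110)/2319 ≈ 14877.0 - 7.4678*I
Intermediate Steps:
t = -1/6957 ≈ -0.00014374
w = -12550 (w = -3 - 12547 = -12550)
f = 2*I*√3110 (f = √(-12550 + 110) = √(-12440) = 2*I*√3110 ≈ 111.53*I)
D(j) - √(f + t) = (-122)² - √(2*I*√3110 - 1/6957) = 14884 - √(-1/6957 + 2*I*√3110)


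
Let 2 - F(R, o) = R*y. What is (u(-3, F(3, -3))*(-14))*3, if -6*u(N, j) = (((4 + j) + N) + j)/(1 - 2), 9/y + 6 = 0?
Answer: -98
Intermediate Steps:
y = -3/2 (y = 9/(-6 + 0) = 9/(-6) = 9*(-⅙) = -3/2 ≈ -1.5000)
F(R, o) = 2 + 3*R/2 (F(R, o) = 2 - R*(-3)/2 = 2 - (-3)*R/2 = 2 + 3*R/2)
u(N, j) = ⅔ + j/3 + N/6 (u(N, j) = -(((4 + j) + N) + j)/(6*(1 - 2)) = -((4 + N + j) + j)/(6*(-1)) = -(4 + N + 2*j)*(-1)/6 = -(-4 - N - 2*j)/6 = ⅔ + j/3 + N/6)
(u(-3, F(3, -3))*(-14))*3 = ((⅔ + (2 + (3/2)*3)/3 + (⅙)*(-3))*(-14))*3 = ((⅔ + (2 + 9/2)/3 - ½)*(-14))*3 = ((⅔ + (⅓)*(13/2) - ½)*(-14))*3 = ((⅔ + 13/6 - ½)*(-14))*3 = ((7/3)*(-14))*3 = -98/3*3 = -98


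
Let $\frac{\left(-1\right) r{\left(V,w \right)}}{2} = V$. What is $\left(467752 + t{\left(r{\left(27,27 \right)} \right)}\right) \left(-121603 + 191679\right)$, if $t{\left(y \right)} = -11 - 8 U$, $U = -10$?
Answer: $32783024396$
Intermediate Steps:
$r{\left(V,w \right)} = - 2 V$
$t{\left(y \right)} = 69$ ($t{\left(y \right)} = -11 - -80 = -11 + 80 = 69$)
$\left(467752 + t{\left(r{\left(27,27 \right)} \right)}\right) \left(-121603 + 191679\right) = \left(467752 + 69\right) \left(-121603 + 191679\right) = 467821 \cdot 70076 = 32783024396$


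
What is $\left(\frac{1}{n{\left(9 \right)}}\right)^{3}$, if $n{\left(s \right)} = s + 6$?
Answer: $\frac{1}{3375} \approx 0.0002963$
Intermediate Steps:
$n{\left(s \right)} = 6 + s$
$\left(\frac{1}{n{\left(9 \right)}}\right)^{3} = \left(\frac{1}{6 + 9}\right)^{3} = \left(\frac{1}{15}\right)^{3} = \frac{1}{3375}$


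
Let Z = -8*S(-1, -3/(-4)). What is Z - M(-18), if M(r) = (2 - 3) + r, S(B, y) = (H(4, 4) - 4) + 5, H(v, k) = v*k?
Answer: -117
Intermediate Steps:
H(v, k) = k*v
S(B, y) = 17 (S(B, y) = (4*4 - 4) + 5 = (16 - 4) + 5 = 12 + 5 = 17)
M(r) = -1 + r
Z = -136 (Z = -8*17 = -136)
Z - M(-18) = -136 - (-1 - 18) = -136 - 1*(-19) = -136 + 19 = -117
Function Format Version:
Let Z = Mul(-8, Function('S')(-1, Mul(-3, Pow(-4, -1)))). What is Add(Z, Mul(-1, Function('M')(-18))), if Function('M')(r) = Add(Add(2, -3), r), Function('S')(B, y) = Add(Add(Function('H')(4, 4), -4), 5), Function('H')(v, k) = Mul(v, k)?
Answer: -117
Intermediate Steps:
Function('H')(v, k) = Mul(k, v)
Function('S')(B, y) = 17 (Function('S')(B, y) = Add(Add(Mul(4, 4), -4), 5) = Add(Add(16, -4), 5) = Add(12, 5) = 17)
Function('M')(r) = Add(-1, r)
Z = -136 (Z = Mul(-8, 17) = -136)
Add(Z, Mul(-1, Function('M')(-18))) = Add(-136, Mul(-1, Add(-1, -18))) = Add(-136, Mul(-1, -19)) = Add(-136, 19) = -117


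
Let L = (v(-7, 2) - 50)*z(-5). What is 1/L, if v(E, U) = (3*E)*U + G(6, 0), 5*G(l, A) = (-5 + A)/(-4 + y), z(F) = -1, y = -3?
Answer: 7/643 ≈ 0.010886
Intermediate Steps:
G(l, A) = ⅐ - A/35 (G(l, A) = ((-5 + A)/(-4 - 3))/5 = ((-5 + A)/(-7))/5 = ((-5 + A)*(-⅐))/5 = (5/7 - A/7)/5 = ⅐ - A/35)
v(E, U) = ⅐ + 3*E*U (v(E, U) = (3*E)*U + (⅐ - 1/35*0) = 3*E*U + (⅐ + 0) = 3*E*U + ⅐ = ⅐ + 3*E*U)
L = 643/7 (L = ((⅐ + 3*(-7)*2) - 50)*(-1) = ((⅐ - 42) - 50)*(-1) = (-293/7 - 50)*(-1) = -643/7*(-1) = 643/7 ≈ 91.857)
1/L = 1/(643/7) = 7/643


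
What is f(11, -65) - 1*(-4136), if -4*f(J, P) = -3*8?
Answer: 4142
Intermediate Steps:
f(J, P) = 6 (f(J, P) = -(-3)*8/4 = -1/4*(-24) = 6)
f(11, -65) - 1*(-4136) = 6 - 1*(-4136) = 6 + 4136 = 4142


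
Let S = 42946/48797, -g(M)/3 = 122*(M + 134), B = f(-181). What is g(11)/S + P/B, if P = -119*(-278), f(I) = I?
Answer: -235074309281/3886613 ≈ -60483.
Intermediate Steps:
B = -181
g(M) = -49044 - 366*M (g(M) = -366*(M + 134) = -366*(134 + M) = -3*(16348 + 122*M) = -49044 - 366*M)
S = 42946/48797 (S = 42946*(1/48797) = 42946/48797 ≈ 0.88010)
P = 33082
g(11)/S + P/B = (-49044 - 366*11)/(42946/48797) + 33082/(-181) = (-49044 - 4026)*(48797/42946) + 33082*(-1/181) = -53070*48797/42946 - 33082/181 = -1294828395/21473 - 33082/181 = -235074309281/3886613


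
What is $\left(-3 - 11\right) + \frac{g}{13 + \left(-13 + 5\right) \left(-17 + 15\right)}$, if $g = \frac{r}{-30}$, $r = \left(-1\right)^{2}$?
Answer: $- \frac{12181}{870} \approx -14.001$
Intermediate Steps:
$r = 1$
$g = - \frac{1}{30}$ ($g = 1 \frac{1}{-30} = 1 \left(- \frac{1}{30}\right) = - \frac{1}{30} \approx -0.033333$)
$\left(-3 - 11\right) + \frac{g}{13 + \left(-13 + 5\right) \left(-17 + 15\right)} = \left(-3 - 11\right) - \frac{1}{30 \left(13 + \left(-13 + 5\right) \left(-17 + 15\right)\right)} = -14 - \frac{1}{30 \left(13 - -16\right)} = -14 - \frac{1}{30 \left(13 + 16\right)} = -14 - \frac{1}{30 \cdot 29} = -14 - \frac{1}{870} = - \frac{12181}{870}$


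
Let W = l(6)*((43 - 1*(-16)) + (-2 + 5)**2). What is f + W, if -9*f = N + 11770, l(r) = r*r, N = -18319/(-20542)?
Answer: 210783685/184878 ≈ 1140.1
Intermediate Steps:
N = 18319/20542 (N = -18319*(-1/20542) = 18319/20542 ≈ 0.89178)
l(r) = r**2
f = -241797659/184878 (f = -(18319/20542 + 11770)/9 = -1/9*241797659/20542 = -241797659/184878 ≈ -1307.9)
W = 2448 (W = 6**2*((43 - 1*(-16)) + (-2 + 5)**2) = 36*((43 + 16) + 3**2) = 36*(59 + 9) = 36*68 = 2448)
f + W = -241797659/184878 + 2448 = 210783685/184878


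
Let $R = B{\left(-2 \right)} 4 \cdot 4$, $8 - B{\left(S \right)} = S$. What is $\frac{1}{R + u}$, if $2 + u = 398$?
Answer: $\frac{1}{556} \approx 0.0017986$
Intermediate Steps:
$u = 396$ ($u = -2 + 398 = 396$)
$B{\left(S \right)} = 8 - S$
$R = 160$ ($R = \left(8 - -2\right) 4 \cdot 4 = \left(8 + 2\right) 4 \cdot 4 = 10 \cdot 4 \cdot 4 = 40 \cdot 4 = 160$)
$\frac{1}{R + u} = \frac{1}{160 + 396} = \frac{1}{556}$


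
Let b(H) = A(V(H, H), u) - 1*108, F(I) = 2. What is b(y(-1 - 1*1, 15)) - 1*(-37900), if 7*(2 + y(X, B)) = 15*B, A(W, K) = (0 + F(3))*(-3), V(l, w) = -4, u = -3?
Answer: 37786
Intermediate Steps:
A(W, K) = -6 (A(W, K) = (0 + 2)*(-3) = 2*(-3) = -6)
y(X, B) = -2 + 15*B/7 (y(X, B) = -2 + (15*B)/7 = -2 + 15*B/7)
b(H) = -114 (b(H) = -6 - 1*108 = -6 - 108 = -114)
b(y(-1 - 1*1, 15)) - 1*(-37900) = -114 - 1*(-37900) = -114 + 37900 = 37786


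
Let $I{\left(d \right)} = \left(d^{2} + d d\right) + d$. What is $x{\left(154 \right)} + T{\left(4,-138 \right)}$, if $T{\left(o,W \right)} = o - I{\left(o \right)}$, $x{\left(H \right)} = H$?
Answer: $122$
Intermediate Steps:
$I{\left(d \right)} = d + 2 d^{2}$ ($I{\left(d \right)} = \left(d^{2} + d^{2}\right) + d = 2 d^{2} + d = d + 2 d^{2}$)
$T{\left(o,W \right)} = o - o \left(1 + 2 o\right)$
$x{\left(154 \right)} + T{\left(4,-138 \right)} = 154 - 2 \cdot 4^{2} = 154 - 32 = 122$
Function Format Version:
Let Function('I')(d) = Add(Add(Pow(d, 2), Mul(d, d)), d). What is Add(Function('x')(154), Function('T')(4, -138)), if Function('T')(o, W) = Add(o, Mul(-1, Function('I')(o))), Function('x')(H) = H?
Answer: 122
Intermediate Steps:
Function('I')(d) = Add(d, Mul(2, Pow(d, 2))) (Function('I')(d) = Add(Add(Pow(d, 2), Pow(d, 2)), d) = Add(Mul(2, Pow(d, 2)), d) = Add(d, Mul(2, Pow(d, 2))))
Function('T')(o, W) = Add(o, Mul(-1, o, Add(1, Mul(2, o)))) (Function('T')(o, W) = Add(o, Mul(-1, Mul(o, Add(1, Mul(2, o))))) = Add(o, Mul(-1, o, Add(1, Mul(2, o)))))
Add(Function('x')(154), Function('T')(4, -138)) = Add(154, Mul(-2, Pow(4, 2))) = Add(154, Mul(-2, 16)) = Add(154, -32) = 122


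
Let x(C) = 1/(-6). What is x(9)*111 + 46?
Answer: 55/2 ≈ 27.500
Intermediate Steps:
x(C) = -1/6
x(9)*111 + 46 = -1/6*111 + 46 = -37/2 + 46 = 55/2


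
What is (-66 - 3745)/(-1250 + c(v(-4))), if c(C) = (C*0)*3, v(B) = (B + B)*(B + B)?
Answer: 3811/1250 ≈ 3.0488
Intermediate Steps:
v(B) = 4*B² (v(B) = (2*B)*(2*B) = 4*B²)
c(C) = 0 (c(C) = 0*3 = 0)
(-66 - 3745)/(-1250 + c(v(-4))) = (-66 - 3745)/(-1250 + 0) = -3811/(-1250) = -3811*(-1/1250) = 3811/1250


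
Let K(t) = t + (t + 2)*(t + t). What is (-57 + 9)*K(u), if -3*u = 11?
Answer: -1232/3 ≈ -410.67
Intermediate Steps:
u = -11/3 (u = -⅓*11 = -11/3 ≈ -3.6667)
K(t) = t + 2*t*(2 + t) (K(t) = t + (2 + t)*(2*t) = t + 2*t*(2 + t))
(-57 + 9)*K(u) = (-57 + 9)*(-11*(5 + 2*(-11/3))/3) = -(-176)*(5 - 22/3) = -(-176)*(-7)/3 = -48*77/9 = -1232/3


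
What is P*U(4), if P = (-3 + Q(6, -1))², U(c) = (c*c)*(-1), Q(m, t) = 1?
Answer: -64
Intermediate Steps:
U(c) = -c² (U(c) = c²*(-1) = -c²)
P = 4 (P = (-3 + 1)² = (-2)² = 4)
P*U(4) = 4*(-1*4²) = 4*(-1*16) = 4*(-16) = -64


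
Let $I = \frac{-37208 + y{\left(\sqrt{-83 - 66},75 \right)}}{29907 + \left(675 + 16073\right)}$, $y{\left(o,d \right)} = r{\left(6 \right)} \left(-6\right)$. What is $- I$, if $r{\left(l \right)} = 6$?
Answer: $\frac{37244}{46655} \approx 0.79829$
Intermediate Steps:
$y{\left(o,d \right)} = -36$ ($y{\left(o,d \right)} = 6 \left(-6\right) = -36$)
$I = - \frac{37244}{46655}$ ($I = \frac{-37208 - 36}{29907 + \left(675 + 16073\right)} = - \frac{37244}{29907 + 16748} = - \frac{37244}{46655} \approx -0.79829$)
$- I = \left(-1\right) \left(- \frac{37244}{46655}\right) = \frac{37244}{46655}$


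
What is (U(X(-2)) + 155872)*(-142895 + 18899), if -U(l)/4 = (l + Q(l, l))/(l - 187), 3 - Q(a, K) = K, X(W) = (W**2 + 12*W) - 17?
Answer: -270585156165/14 ≈ -1.9328e+10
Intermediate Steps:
X(W) = -17 + W**2 + 12*W
Q(a, K) = 3 - K
U(l) = -12/(-187 + l) (U(l) = -4*(l + (3 - l))/(l - 187) = -12/(-187 + l))
(U(X(-2)) + 155872)*(-142895 + 18899) = (-12/(-187 + (-17 + (-2)**2 + 12*(-2))) + 155872)*(-142895 + 18899) = (-12/(-187 + (-17 + 4 - 24)) + 155872)*(-123996) = (-12/(-187 - 37) + 155872)*(-123996) = (-12/(-224) + 155872)*(-123996) = (-12*(-1/224) + 155872)*(-123996) = (3/56 + 155872)*(-123996) = (8728835/56)*(-123996) = -270585156165/14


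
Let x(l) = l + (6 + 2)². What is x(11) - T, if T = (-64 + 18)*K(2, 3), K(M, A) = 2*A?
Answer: 351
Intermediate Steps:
x(l) = 64 + l (x(l) = l + 8² = l + 64 = 64 + l)
T = -276 (T = (-64 + 18)*(2*3) = -46*6 = -276)
x(11) - T = (64 + 11) - 1*(-276) = 75 + 276 = 351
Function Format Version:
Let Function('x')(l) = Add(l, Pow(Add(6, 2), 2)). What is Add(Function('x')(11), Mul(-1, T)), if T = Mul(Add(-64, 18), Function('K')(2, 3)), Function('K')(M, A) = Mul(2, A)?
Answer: 351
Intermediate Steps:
Function('x')(l) = Add(64, l) (Function('x')(l) = Add(l, Pow(8, 2)) = Add(l, 64) = Add(64, l))
T = -276 (T = Mul(Add(-64, 18), Mul(2, 3)) = Mul(-46, 6) = -276)
Add(Function('x')(11), Mul(-1, T)) = Add(Add(64, 11), Mul(-1, -276)) = Add(75, 276) = 351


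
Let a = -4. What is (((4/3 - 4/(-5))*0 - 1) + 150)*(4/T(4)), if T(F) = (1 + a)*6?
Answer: -298/9 ≈ -33.111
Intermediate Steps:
T(F) = -18 (T(F) = (1 - 4)*6 = -3*6 = -18)
(((4/3 - 4/(-5))*0 - 1) + 150)*(4/T(4)) = (((4/3 - 4/(-5))*0 - 1) + 150)*(4/(-18)) = (((4*(⅓) - 4*(-⅕))*0 - 1) + 150)*(4*(-1/18)) = (((4/3 + ⅘)*0 - 1) + 150)*(-2/9) = (((32/15)*0 - 1) + 150)*(-2/9) = ((0 - 1) + 150)*(-2/9) = (-1 + 150)*(-2/9) = 149*(-2/9) = -298/9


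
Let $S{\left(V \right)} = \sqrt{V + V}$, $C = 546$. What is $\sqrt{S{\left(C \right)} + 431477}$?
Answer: $\sqrt{431477 + 2 \sqrt{273}} \approx 656.89$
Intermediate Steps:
$S{\left(V \right)} = \sqrt{2} \sqrt{V}$ ($S{\left(V \right)} = \sqrt{2 V} = \sqrt{2} \sqrt{V}$)
$\sqrt{S{\left(C \right)} + 431477} = \sqrt{\sqrt{2} \sqrt{546} + 431477} = \sqrt{2 \sqrt{273} + 431477} = \sqrt{431477 + 2 \sqrt{273}}$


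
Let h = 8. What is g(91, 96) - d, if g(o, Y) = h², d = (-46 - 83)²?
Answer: -16577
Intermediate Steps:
d = 16641 (d = (-129)² = 16641)
g(o, Y) = 64 (g(o, Y) = 8² = 64)
g(91, 96) - d = 64 - 1*16641 = 64 - 16641 = -16577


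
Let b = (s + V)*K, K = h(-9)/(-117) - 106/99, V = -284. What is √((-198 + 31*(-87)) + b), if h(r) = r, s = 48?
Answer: I*√489635003/429 ≈ 51.58*I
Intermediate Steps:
K = -1279/1287 (K = -9/(-117) - 106/99 = -9*(-1/117) - 106*1/99 = 1/13 - 106/99 = -1279/1287 ≈ -0.99378)
b = 301844/1287 (b = (48 - 284)*(-1279/1287) = -236*(-1279/1287) = 301844/1287 ≈ 234.53)
√((-198 + 31*(-87)) + b) = √((-198 + 31*(-87)) + 301844/1287) = √((-198 - 2697) + 301844/1287) = √(-2895 + 301844/1287) = √(-3424021/1287) = I*√489635003/429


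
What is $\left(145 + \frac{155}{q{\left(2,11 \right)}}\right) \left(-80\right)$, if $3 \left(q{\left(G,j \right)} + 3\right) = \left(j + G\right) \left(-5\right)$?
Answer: $- \frac{410600}{37} \approx -11097.0$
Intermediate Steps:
$q{\left(G,j \right)} = -3 - \frac{5 G}{3} - \frac{5 j}{3}$ ($q{\left(G,j \right)} = -3 + \frac{\left(j + G\right) \left(-5\right)}{3} = -3 + \frac{\left(G + j\right) \left(-5\right)}{3} = -3 + \frac{- 5 G - 5 j}{3} = -3 - \left(\frac{5 G}{3} + \frac{5 j}{3}\right) = -3 - \frac{5 G}{3} - \frac{5 j}{3}$)
$\left(145 + \frac{155}{q{\left(2,11 \right)}}\right) \left(-80\right) = \left(145 + \frac{155}{-3 - \frac{10}{3} - \frac{55}{3}}\right) \left(-80\right) = \left(145 + \frac{155}{- \frac{74}{3}}\right) \left(-80\right) = \left(145 + 155 \left(- \frac{3}{74}\right)\right) \left(-80\right) = \left(145 - \frac{465}{74}\right) \left(-80\right) = \frac{10265}{74} \left(-80\right) = - \frac{410600}{37}$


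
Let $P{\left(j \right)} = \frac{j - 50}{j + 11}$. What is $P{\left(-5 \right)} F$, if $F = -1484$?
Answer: $\frac{40810}{3} \approx 13603.0$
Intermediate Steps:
$P{\left(j \right)} = \frac{-50 + j}{11 + j}$
$P{\left(-5 \right)} F = \frac{-50 - 5}{11 - 5} \left(-1484\right) = \frac{1}{6} \left(-55\right) \left(-1484\right) = \left(- \frac{55}{6}\right) \left(-1484\right) = \frac{40810}{3}$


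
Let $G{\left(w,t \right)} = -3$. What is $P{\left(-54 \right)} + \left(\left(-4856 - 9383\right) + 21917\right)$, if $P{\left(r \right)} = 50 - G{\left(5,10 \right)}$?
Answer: $7731$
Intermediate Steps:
$P{\left(r \right)} = 53$ ($P{\left(r \right)} = 50 - -3 = 50 + 3 = 53$)
$P{\left(-54 \right)} + \left(\left(-4856 - 9383\right) + 21917\right) = 53 + \left(\left(-4856 - 9383\right) + 21917\right) = 53 + \left(-14239 + 21917\right) = 53 + 7678 = 7731$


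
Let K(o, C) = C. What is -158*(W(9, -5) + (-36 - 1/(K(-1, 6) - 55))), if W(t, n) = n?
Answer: 317264/49 ≈ 6474.8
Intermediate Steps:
-158*(W(9, -5) + (-36 - 1/(K(-1, 6) - 55))) = -158*(-5 + (-36 - 1/(6 - 55))) = -158*(-5 + (-36 - 1/(-49))) = -158*(-5 + (-36 - 1*(-1/49))) = -158*(-5 + (-36 + 1/49)) = -158*(-5 - 1763/49) = -158*(-2008/49) = 317264/49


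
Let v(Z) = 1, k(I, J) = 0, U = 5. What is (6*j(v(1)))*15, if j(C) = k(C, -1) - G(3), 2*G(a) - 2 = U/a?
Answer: -165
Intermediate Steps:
G(a) = 1 + 5/(2*a) (G(a) = 1 + (5/a)/2 = 1 + 5/(2*a))
j(C) = -11/6 (j(C) = 0 - (5/2 + 3)/3 = 0 - 11/(3*2) = 0 - 1*11/6 = 0 - 11/6 = -11/6)
(6*j(v(1)))*15 = (6*(-11/6))*15 = -11*15 = -165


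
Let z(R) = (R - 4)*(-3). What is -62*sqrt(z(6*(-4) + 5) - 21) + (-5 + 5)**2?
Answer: -248*sqrt(3) ≈ -429.55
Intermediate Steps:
z(R) = 12 - 3*R (z(R) = (-4 + R)*(-3) = 12 - 3*R)
-62*sqrt(z(6*(-4) + 5) - 21) + (-5 + 5)**2 = -62*sqrt((12 - 3*(6*(-4) + 5)) - 21) + (-5 + 5)**2 = -62*sqrt((12 - 3*(-24 + 5)) - 21) + 0**2 = -62*sqrt((12 - 3*(-19)) - 21) + 0 = -62*sqrt((12 + 57) - 21) + 0 = -62*sqrt(69 - 21) + 0 = -248*sqrt(3) + 0 = -248*sqrt(3)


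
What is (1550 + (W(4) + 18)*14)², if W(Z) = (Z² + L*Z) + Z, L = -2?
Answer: 3880900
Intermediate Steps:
W(Z) = Z² - Z (W(Z) = (Z² - 2*Z) + Z = Z² - Z)
(1550 + (W(4) + 18)*14)² = (1550 + (4*(-1 + 4) + 18)*14)² = (1550 + (4*3 + 18)*14)² = (1550 + (12 + 18)*14)² = (1550 + 30*14)² = (1550 + 420)² = 1970² = 3880900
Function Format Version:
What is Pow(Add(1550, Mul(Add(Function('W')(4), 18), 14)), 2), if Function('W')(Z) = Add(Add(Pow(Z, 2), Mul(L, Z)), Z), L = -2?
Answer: 3880900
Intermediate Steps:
Function('W')(Z) = Add(Pow(Z, 2), Mul(-1, Z)) (Function('W')(Z) = Add(Add(Pow(Z, 2), Mul(-2, Z)), Z) = Add(Pow(Z, 2), Mul(-1, Z)))
Pow(Add(1550, Mul(Add(Function('W')(4), 18), 14)), 2) = Pow(Add(1550, Mul(Add(Mul(4, Add(-1, 4)), 18), 14)), 2) = Pow(Add(1550, Mul(Add(Mul(4, 3), 18), 14)), 2) = Pow(Add(1550, Mul(Add(12, 18), 14)), 2) = Pow(Add(1550, Mul(30, 14)), 2) = Pow(Add(1550, 420), 2) = Pow(1970, 2) = 3880900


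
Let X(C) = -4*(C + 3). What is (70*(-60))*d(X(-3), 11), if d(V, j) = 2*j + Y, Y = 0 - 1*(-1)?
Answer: -96600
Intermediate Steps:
X(C) = -12 - 4*C (X(C) = -4*(3 + C) = -12 - 4*C)
Y = 1 (Y = 0 + 1 = 1)
d(V, j) = 1 + 2*j (d(V, j) = 2*j + 1 = 1 + 2*j)
(70*(-60))*d(X(-3), 11) = (70*(-60))*(1 + 2*11) = -4200*(1 + 22) = -4200*23 = -96600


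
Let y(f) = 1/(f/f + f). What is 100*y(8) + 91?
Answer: 919/9 ≈ 102.11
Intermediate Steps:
y(f) = 1/(1 + f)
100*y(8) + 91 = 100/(1 + 8) + 91 = 100/9 + 91 = 919/9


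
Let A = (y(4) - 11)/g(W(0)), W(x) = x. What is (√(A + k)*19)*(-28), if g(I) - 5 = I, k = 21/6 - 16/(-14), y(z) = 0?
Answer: -114*√1330/5 ≈ -831.50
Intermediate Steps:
k = 65/14 (k = 21*(⅙) - 16*(-1/14) = 7/2 + 8/7 = 65/14 ≈ 4.6429)
g(I) = 5 + I
A = -11/5 (A = (0 - 11)/(5 + 0) = -11/5 ≈ -2.2000)
(√(A + k)*19)*(-28) = (√(-11/5 + 65/14)*19)*(-28) = (√(171/70)*19)*(-28) = ((3*√1330/70)*19)*(-28) = (57*√1330/70)*(-28) = -114*√1330/5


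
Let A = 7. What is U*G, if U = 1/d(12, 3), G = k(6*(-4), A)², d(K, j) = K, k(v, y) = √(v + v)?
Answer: -4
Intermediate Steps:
k(v, y) = √2*√v (k(v, y) = √(2*v) = √2*√v)
G = -48 (G = (√2*√(6*(-4)))² = (√2*√(-24))² = (√2*(2*I*√6))² = (4*I*√3)² = -48)
U = 1/12 ≈ 0.083333
U*G = (1/12)*(-48) = -4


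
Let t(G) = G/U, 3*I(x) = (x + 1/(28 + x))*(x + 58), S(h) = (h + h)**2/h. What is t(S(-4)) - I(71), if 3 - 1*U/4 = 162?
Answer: -16021238/5247 ≈ -3053.4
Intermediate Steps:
U = -636 (U = 12 - 4*162 = 12 - 648 = -636)
S(h) = 4*h (S(h) = (2*h)**2/h = (4*h**2)/h = 4*h)
I(x) = (58 + x)*(x + 1/(28 + x))/3 (I(x) = ((x + 1/(28 + x))*(x + 58))/3 = ((x + 1/(28 + x))*(58 + x))/3 = ((58 + x)*(x + 1/(28 + x)))/3 = (58 + x)*(x + 1/(28 + x))/3)
t(G) = -G/636 (t(G) = G/(-636) = G*(-1/636) = -G/636)
t(S(-4)) - I(71) = -(-4)/159 - (58 + 71**3 + 86*71**2 + 1625*71)/(3*(28 + 71)) = -1/636*(-16) - (58 + 357911 + 86*5041 + 115375)/(3*99) = 4/159 - (58 + 357911 + 433526 + 115375)/(3*99) = 4/159 - 906870/(3*99) = 4/159 - 1*302290/99 = 4/159 - 302290/99 = -16021238/5247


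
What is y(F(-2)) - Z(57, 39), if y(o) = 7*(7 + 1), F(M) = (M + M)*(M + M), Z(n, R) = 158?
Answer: -102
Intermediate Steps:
F(M) = 4*M**2 (F(M) = (2*M)*(2*M) = 4*M**2)
y(o) = 56 (y(o) = 7*8 = 56)
y(F(-2)) - Z(57, 39) = 56 - 1*158 = 56 - 158 = -102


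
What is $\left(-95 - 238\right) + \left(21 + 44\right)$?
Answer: $-268$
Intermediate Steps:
$\left(-95 - 238\right) + \left(21 + 44\right) = -333 + 65 = -268$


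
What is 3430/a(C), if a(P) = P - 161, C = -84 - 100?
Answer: -686/69 ≈ -9.9420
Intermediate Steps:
C = -184
a(P) = -161 + P
3430/a(C) = 3430/(-161 - 184) = 3430/(-345) = 3430*(-1/345) = -686/69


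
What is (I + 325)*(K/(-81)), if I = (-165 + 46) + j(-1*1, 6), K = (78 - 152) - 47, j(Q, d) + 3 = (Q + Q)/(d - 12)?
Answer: 73810/243 ≈ 303.74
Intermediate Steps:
j(Q, d) = -3 + 2*Q/(-12 + d) (j(Q, d) = -3 + (Q + Q)/(d - 12) = -3 + (2*Q)/(-12 + d) = -3 + 2*Q/(-12 + d))
K = -121 (K = -74 - 47 = -121)
I = -365/3 (I = (-165 + 46) + (36 - 3*6 + 2*(-1*1))/(-12 + 6) = -119 + (36 - 18 + 2*(-1))/(-6) = -119 - (36 - 18 - 2)/6 = -119 - ⅙*16 = -119 - 8/3 = -365/3 ≈ -121.67)
(I + 325)*(K/(-81)) = (-365/3 + 325)*(-121/(-81)) = 610*(-121*(-1/81))/3 = (610/3)*(121/81) = 73810/243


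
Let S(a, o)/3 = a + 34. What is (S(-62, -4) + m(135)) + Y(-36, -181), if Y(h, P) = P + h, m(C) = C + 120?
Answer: -46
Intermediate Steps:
m(C) = 120 + C
S(a, o) = 102 + 3*a (S(a, o) = 3*(a + 34) = 3*(34 + a) = 102 + 3*a)
(S(-62, -4) + m(135)) + Y(-36, -181) = ((102 + 3*(-62)) + (120 + 135)) + (-181 - 36) = ((102 - 186) + 255) - 217 = (-84 + 255) - 217 = 171 - 217 = -46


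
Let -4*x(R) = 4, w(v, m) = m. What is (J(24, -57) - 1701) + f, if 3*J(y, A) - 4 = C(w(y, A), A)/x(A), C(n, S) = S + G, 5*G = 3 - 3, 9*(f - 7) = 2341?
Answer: -12722/9 ≈ -1413.6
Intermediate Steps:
f = 2404/9 (f = 7 + (1/9)*2341 = 7 + 2341/9 = 2404/9 ≈ 267.11)
G = 0 (G = (3 - 3)/5 = (1/5)*0 = 0)
C(n, S) = S (C(n, S) = S + 0 = S)
x(R) = -1 (x(R) = -1/4*4 = -1)
J(y, A) = 4/3 - A/3 (J(y, A) = 4/3 + (A/(-1))/3 = 4/3 + (A*(-1))/3 = 4/3 + (-A)/3 = 4/3 - A/3)
(J(24, -57) - 1701) + f = ((4/3 - 1/3*(-57)) - 1701) + 2404/9 = ((4/3 + 19) - 1701) + 2404/9 = (61/3 - 1701) + 2404/9 = -5042/3 + 2404/9 = -12722/9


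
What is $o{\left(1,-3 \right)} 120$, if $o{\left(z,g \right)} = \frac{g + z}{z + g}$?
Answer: $120$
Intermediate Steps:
$o{\left(z,g \right)} = 1$ ($o{\left(z,g \right)} = \frac{g + z}{g + z} = 1$)
$o{\left(1,-3 \right)} 120 = 1 \cdot 120 = 120$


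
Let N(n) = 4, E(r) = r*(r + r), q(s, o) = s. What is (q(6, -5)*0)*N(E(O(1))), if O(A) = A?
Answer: 0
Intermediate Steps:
E(r) = 2*r**2 (E(r) = r*(2*r) = 2*r**2)
(q(6, -5)*0)*N(E(O(1))) = (6*0)*4 = 0*4 = 0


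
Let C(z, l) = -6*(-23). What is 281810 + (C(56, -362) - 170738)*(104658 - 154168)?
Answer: 8446687810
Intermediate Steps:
C(z, l) = 138
281810 + (C(56, -362) - 170738)*(104658 - 154168) = 281810 + (138 - 170738)*(104658 - 154168) = 281810 - 170600*(-49510) = 281810 + 8446406000 = 8446687810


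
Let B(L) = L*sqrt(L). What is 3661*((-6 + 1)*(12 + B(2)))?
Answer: -219660 - 36610*sqrt(2) ≈ -2.7143e+5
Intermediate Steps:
B(L) = L**(3/2)
3661*((-6 + 1)*(12 + B(2))) = 3661*((-6 + 1)*(12 + 2**(3/2))) = 3661*(-5*(12 + 2*sqrt(2))) = 3661*(-60 - 10*sqrt(2)) = -219660 - 36610*sqrt(2)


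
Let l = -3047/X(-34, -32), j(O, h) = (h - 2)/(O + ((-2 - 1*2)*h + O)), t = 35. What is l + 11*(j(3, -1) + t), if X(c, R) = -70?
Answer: 14883/35 ≈ 425.23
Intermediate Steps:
j(O, h) = (-2 + h)/(-4*h + 2*O) (j(O, h) = (-2 + h)/(O + ((-2 - 2)*h + O)) = (-2 + h)/(O + (-4*h + O)) = (-2 + h)/(O + (O - 4*h)) = (-2 + h)/(-4*h + 2*O))
l = 3047/70 (l = -3047/(-70) = -3047*(-1/70) = 3047/70 ≈ 43.529)
l + 11*(j(3, -1) + t) = 3047/70 + 11*((-2 - 1)/(2*(3 - 2*(-1))) + 35) = 3047/70 + 11*((1/2)*(-3)/(3 + 2) + 35) = 3047/70 + 11*((1/2)*(-3)/5 + 35) = 3047/70 + 11*((1/2)*(1/5)*(-3) + 35) = 3047/70 + 11*(-3/10 + 35) = 3047/70 + 11*(347/10) = 3047/70 + 3817/10 = 14883/35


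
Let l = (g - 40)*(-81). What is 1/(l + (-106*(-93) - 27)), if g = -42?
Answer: 1/16473 ≈ 6.0705e-5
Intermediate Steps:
l = 6642 (l = (-42 - 40)*(-81) = -82*(-81) = 6642)
1/(l + (-106*(-93) - 27)) = 1/(6642 + (-106*(-93) - 27)) = 1/(6642 + (9858 - 27)) = 1/(6642 + 9831) = 1/16473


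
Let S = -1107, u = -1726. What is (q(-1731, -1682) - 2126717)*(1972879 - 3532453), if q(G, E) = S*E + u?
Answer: 415578124206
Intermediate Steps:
q(G, E) = -1726 - 1107*E (q(G, E) = -1107*E - 1726 = -1726 - 1107*E)
(q(-1731, -1682) - 2126717)*(1972879 - 3532453) = ((-1726 - 1107*(-1682)) - 2126717)*(1972879 - 3532453) = ((-1726 + 1861974) - 2126717)*(-1559574) = (1860248 - 2126717)*(-1559574) = -266469*(-1559574) = 415578124206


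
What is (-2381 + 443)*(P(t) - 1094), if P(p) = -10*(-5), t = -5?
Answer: 2023272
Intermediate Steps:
P(p) = 50
(-2381 + 443)*(P(t) - 1094) = (-2381 + 443)*(50 - 1094) = -1938*(-1044) = 2023272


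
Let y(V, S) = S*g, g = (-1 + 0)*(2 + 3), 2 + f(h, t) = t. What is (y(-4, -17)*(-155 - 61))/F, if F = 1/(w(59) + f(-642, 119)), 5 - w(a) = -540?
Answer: -12154320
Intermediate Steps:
f(h, t) = -2 + t
w(a) = 545 (w(a) = 5 - 1*(-540) = 5 + 540 = 545)
g = -5 (g = -1*5 = -5)
y(V, S) = -5*S (y(V, S) = S*(-5) = -5*S)
F = 1/662 (F = 1/(545 + (-2 + 119)) = 1/(545 + 117) = 1/662 ≈ 0.0015106)
(y(-4, -17)*(-155 - 61))/F = ((-5*(-17))*(-155 - 61))/(1/662) = (85*(-216))*662 = -18360*662 = -12154320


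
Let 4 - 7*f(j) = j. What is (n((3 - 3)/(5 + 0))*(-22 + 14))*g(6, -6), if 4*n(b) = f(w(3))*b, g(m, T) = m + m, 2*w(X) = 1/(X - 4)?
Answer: 0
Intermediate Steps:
w(X) = 1/(2*(-4 + X)) (w(X) = 1/(2*(X - 4)) = 1/(2*(-4 + X)))
f(j) = 4/7 - j/7
g(m, T) = 2*m
n(b) = 9*b/56 (n(b) = ((4/7 - 1/(14*(-4 + 3)))*b)/4 = ((4/7 - 1/(14*(-1)))*b)/4 = ((4/7 - (-1)/14)*b)/4 = ((4/7 - ⅐*(-½))*b)/4 = ((4/7 + 1/14)*b)/4 = (9*b/14)/4 = 9*b/56)
(n((3 - 3)/(5 + 0))*(-22 + 14))*g(6, -6) = ((9*((3 - 3)/(5 + 0))/56)*(-22 + 14))*(2*6) = ((9*(0/5)/56)*(-8))*12 = ((9*(0*(⅕))/56)*(-8))*12 = (((9/56)*0)*(-8))*12 = (0*(-8))*12 = 0*12 = 0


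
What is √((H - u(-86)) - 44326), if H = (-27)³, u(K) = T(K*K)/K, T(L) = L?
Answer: I*√63923 ≈ 252.83*I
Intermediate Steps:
u(K) = K (u(K) = (K*K)/K = K²/K = K)
H = -19683
√((H - u(-86)) - 44326) = √((-19683 - 1*(-86)) - 44326) = √((-19683 + 86) - 44326) = √(-19597 - 44326) = √(-63923) = I*√63923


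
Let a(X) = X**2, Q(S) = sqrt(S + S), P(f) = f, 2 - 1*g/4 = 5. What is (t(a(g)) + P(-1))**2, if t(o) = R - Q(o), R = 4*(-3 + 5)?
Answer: 337 - 168*sqrt(2) ≈ 99.412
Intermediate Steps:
g = -12 (g = 8 - 4*5 = 8 - 20 = -12)
Q(S) = sqrt(2)*sqrt(S) (Q(S) = sqrt(2*S) = sqrt(2)*sqrt(S))
R = 8 (R = 4*2 = 8)
t(o) = 8 - sqrt(2)*sqrt(o)
(t(a(g)) + P(-1))**2 = ((8 - sqrt(2)*sqrt((-12)**2)) - 1)**2 = ((8 - sqrt(2)*sqrt(144)) - 1)**2 = ((8 - 1*sqrt(2)*12) - 1)**2 = ((8 - 12*sqrt(2)) - 1)**2 = (7 - 12*sqrt(2))**2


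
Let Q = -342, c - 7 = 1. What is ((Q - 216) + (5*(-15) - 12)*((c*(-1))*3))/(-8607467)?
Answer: -1530/8607467 ≈ -0.00017775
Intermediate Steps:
c = 8 (c = 7 + 1 = 8)
((Q - 216) + (5*(-15) - 12)*((c*(-1))*3))/(-8607467) = ((-342 - 216) + (5*(-15) - 12)*((8*(-1))*3))/(-8607467) = (-558 + (-75 - 12)*(-8*3))*(-1/8607467) = (-558 - 87*(-24))*(-1/8607467) = (-558 + 2088)*(-1/8607467) = 1530*(-1/8607467) = -1530/8607467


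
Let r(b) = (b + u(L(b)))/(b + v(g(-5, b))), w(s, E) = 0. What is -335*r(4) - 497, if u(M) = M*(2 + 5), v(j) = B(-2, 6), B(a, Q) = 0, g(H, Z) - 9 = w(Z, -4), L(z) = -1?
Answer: -983/4 ≈ -245.75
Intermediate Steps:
g(H, Z) = 9 (g(H, Z) = 9 + 0 = 9)
v(j) = 0
u(M) = 7*M (u(M) = M*7 = 7*M)
r(b) = (-7 + b)/b (r(b) = (b + 7*(-1))/(b + 0) = (b - 7)/b = (-7 + b)/b)
-335*r(4) - 497 = -335*(-7 + 4)/4 - 497 = -335*(-3)/4 - 497 = -335*(-3/4) - 497 = 1005/4 - 497 = -983/4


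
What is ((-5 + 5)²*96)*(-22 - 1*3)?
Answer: 0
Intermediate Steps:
((-5 + 5)²*96)*(-22 - 1*3) = (0²*96)*(-22 - 3) = (0*96)*(-25) = 0*(-25) = 0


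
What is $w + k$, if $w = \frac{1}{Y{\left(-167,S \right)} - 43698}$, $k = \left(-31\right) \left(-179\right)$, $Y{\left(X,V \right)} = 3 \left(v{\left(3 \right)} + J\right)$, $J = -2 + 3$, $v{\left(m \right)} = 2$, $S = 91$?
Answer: $\frac{242430260}{43689} \approx 5549.0$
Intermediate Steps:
$J = 1$
$Y{\left(X,V \right)} = 9$ ($Y{\left(X,V \right)} = 3 \left(2 + 1\right) = 3 \cdot 3 = 9$)
$k = 5549$
$w = - \frac{1}{43689}$ ($w = \frac{1}{9 - 43698} = \frac{1}{-43689} = - \frac{1}{43689} \approx -2.2889 \cdot 10^{-5}$)
$w + k = - \frac{1}{43689} + 5549 = \frac{242430260}{43689}$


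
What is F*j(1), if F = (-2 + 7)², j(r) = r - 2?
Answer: -25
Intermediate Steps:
j(r) = -2 + r
F = 25 (F = 5² = 25)
F*j(1) = 25*(-2 + 1) = 25*(-1) = -25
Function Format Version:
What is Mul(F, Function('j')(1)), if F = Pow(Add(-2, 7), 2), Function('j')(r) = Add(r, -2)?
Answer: -25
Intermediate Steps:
Function('j')(r) = Add(-2, r)
F = 25 (F = Pow(5, 2) = 25)
Mul(F, Function('j')(1)) = Mul(25, Add(-2, 1)) = Mul(25, -1) = -25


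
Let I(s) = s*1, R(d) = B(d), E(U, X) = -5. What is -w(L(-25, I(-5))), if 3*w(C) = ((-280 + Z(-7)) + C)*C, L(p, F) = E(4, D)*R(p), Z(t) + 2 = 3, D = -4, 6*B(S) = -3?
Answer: 2765/12 ≈ 230.42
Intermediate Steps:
B(S) = -½ (B(S) = (⅙)*(-3) = -½)
Z(t) = 1 (Z(t) = -2 + 3 = 1)
R(d) = -½
I(s) = s
L(p, F) = 5/2 (L(p, F) = -5*(-½) = 5/2)
w(C) = C*(-279 + C)/3 (w(C) = (((-280 + 1) + C)*C)/3 = ((-279 + C)*C)/3 = (C*(-279 + C))/3 = C*(-279 + C)/3)
-w(L(-25, I(-5))) = -5*(-279 + 5/2)/(3*2) = -5*(-553)/(3*2*2) = -1*(-2765/12) = 2765/12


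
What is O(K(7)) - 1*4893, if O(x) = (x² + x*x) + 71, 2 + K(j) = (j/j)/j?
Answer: -235940/49 ≈ -4815.1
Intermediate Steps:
K(j) = -2 + 1/j (K(j) = -2 + (j/j)/j = -2 + 1/j)
O(x) = 71 + 2*x² (O(x) = (x² + x²) + 71 = 2*x² + 71 = 71 + 2*x²)
O(K(7)) - 1*4893 = (71 + 2*(-2 + 1/7)²) - 1*4893 = (71 + 2*(-2 + ⅐)²) - 4893 = (71 + 2*(-13/7)²) - 4893 = (71 + 2*(169/49)) - 4893 = (71 + 338/49) - 4893 = 3817/49 - 4893 = -235940/49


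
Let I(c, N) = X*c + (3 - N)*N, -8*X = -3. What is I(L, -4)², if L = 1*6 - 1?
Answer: 43681/64 ≈ 682.52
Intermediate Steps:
L = 5 (L = 6 - 1 = 5)
X = 3/8 (X = -⅛*(-3) = 3/8 ≈ 0.37500)
I(c, N) = 3*c/8 + N*(3 - N) (I(c, N) = 3*c/8 + (3 - N)*N = 3*c/8 + N*(3 - N))
I(L, -4)² = (-1*(-4)² + 3*(-4) + (3/8)*5)² = (-1*16 - 12 + 15/8)² = (-16 - 12 + 15/8)² = (-209/8)² = 43681/64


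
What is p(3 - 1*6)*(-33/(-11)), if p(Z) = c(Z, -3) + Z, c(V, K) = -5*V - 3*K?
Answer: 63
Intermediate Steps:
p(Z) = 9 - 4*Z (p(Z) = (-5*Z - 3*(-3)) + Z = (-5*Z + 9) + Z = (9 - 5*Z) + Z = 9 - 4*Z)
p(3 - 1*6)*(-33/(-11)) = (9 - 4*(3 - 1*6))*(-33/(-11)) = (9 - 4*(3 - 6))*(-33*(-1/11)) = (9 - 4*(-3))*3 = (9 + 12)*3 = 21*3 = 63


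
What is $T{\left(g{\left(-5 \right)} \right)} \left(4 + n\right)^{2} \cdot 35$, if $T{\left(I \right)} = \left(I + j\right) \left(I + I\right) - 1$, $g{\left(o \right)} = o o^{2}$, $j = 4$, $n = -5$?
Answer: $1058715$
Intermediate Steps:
$g{\left(o \right)} = o^{3}$
$T{\left(I \right)} = -1 + 2 I \left(4 + I\right)$ ($T{\left(I \right)} = \left(I + 4\right) \left(I + I\right) - 1 = \left(4 + I\right) 2 I - 1 = 2 I \left(4 + I\right) - 1 = -1 + 2 I \left(4 + I\right)$)
$T{\left(g{\left(-5 \right)} \right)} \left(4 + n\right)^{2} \cdot 35 = \left(-1 + 2 \left(\left(-5\right)^{3}\right)^{2} + 8 \left(-5\right)^{3}\right) \left(4 - 5\right)^{2} \cdot 35 = \left(-1 + 2 \left(-125\right)^{2} + 8 \left(-125\right)\right) \left(-1\right)^{2} \cdot 35 = \left(-1 + 2 \cdot 15625 - 1000\right) 1 \cdot 35 = \left(-1 + 31250 - 1000\right) 1 \cdot 35 = 30249 \cdot 1 \cdot 35 = 30249 \cdot 35 = 1058715$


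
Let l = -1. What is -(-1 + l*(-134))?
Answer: -133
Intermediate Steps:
-(-1 + l*(-134)) = -(-1 - 1*(-134)) = -(-1 + 134) = -1*133 = -133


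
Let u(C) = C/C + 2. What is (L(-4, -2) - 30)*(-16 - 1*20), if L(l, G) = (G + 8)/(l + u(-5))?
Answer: 1296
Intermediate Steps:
u(C) = 3 (u(C) = 1 + 2 = 3)
L(l, G) = (8 + G)/(3 + l) (L(l, G) = (G + 8)/(l + 3) = (8 + G)/(3 + l))
(L(-4, -2) - 30)*(-16 - 1*20) = ((8 - 2)/(3 - 4) - 30)*(-16 - 1*20) = (6/(-1) - 30)*(-16 - 20) = (-1*6 - 30)*(-36) = (-6 - 30)*(-36) = -36*(-36) = 1296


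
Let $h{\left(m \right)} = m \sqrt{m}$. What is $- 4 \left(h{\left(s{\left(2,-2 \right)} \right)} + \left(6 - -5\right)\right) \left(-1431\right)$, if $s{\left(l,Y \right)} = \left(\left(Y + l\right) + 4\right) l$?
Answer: $62964 + 91584 \sqrt{2} \approx 1.9248 \cdot 10^{5}$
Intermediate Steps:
$s{\left(l,Y \right)} = l \left(4 + Y + l\right)$ ($s{\left(l,Y \right)} = \left(4 + Y + l\right) l = l \left(4 + Y + l\right)$)
$h{\left(m \right)} = m^{\frac{3}{2}}$
$- 4 \left(h{\left(s{\left(2,-2 \right)} \right)} + \left(6 - -5\right)\right) \left(-1431\right) = - 4 \left(\left(2 \left(4 - 2 + 2\right)\right)^{\frac{3}{2}} + \left(6 - -5\right)\right) \left(-1431\right) = - 4 \left(\left(2 \cdot 4\right)^{\frac{3}{2}} + \left(6 + 5\right)\right) \left(-1431\right) = - 4 \left(8^{\frac{3}{2}} + 11\right) \left(-1431\right) = - 4 \left(16 \sqrt{2} + 11\right) \left(-1431\right) = - 4 \left(11 + 16 \sqrt{2}\right) \left(-1431\right) = \left(-44 - 64 \sqrt{2}\right) \left(-1431\right) = 62964 + 91584 \sqrt{2}$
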